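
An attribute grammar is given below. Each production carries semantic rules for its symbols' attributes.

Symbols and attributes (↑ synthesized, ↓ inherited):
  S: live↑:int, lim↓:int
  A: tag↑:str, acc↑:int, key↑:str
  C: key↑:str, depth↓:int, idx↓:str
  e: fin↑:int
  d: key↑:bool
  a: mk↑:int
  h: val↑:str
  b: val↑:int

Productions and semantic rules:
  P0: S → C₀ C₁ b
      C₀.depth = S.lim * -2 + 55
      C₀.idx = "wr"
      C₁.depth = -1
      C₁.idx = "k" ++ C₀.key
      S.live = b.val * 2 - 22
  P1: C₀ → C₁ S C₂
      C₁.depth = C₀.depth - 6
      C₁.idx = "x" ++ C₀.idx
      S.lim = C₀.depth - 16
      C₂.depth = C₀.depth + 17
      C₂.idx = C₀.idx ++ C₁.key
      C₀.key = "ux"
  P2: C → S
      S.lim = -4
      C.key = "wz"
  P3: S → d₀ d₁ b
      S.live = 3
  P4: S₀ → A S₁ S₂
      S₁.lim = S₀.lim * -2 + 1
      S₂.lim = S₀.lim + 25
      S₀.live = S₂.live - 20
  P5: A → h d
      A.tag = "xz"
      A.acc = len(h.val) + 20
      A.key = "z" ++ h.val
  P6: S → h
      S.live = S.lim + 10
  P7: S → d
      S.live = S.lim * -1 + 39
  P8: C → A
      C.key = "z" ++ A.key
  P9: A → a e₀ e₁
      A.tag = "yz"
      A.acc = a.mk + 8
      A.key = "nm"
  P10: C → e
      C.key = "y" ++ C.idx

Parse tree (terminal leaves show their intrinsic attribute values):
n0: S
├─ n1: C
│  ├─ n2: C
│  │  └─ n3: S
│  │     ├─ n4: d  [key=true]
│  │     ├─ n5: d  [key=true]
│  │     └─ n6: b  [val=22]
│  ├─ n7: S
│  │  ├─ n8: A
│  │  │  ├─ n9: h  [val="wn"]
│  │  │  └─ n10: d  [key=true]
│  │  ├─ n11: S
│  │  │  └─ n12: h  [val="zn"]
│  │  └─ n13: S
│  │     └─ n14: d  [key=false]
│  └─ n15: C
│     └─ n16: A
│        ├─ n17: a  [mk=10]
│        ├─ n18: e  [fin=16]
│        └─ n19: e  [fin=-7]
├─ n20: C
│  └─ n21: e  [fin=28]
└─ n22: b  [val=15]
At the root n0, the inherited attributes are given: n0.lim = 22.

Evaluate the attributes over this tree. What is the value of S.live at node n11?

21

1. n0.lim = 22  [given at root]
2. n1.depth = 11  [S.lim * -2 + 55]
3. n1.idx = "wr"  ["wr"]
4. n2.depth = 5  [C₀.depth - 6]
5. n2.idx = "xwr"  ["x" ++ C₀.idx]
6. n3.lim = -4  [-4]
7. n4.key = true  [terminal]
8. n5.key = true  [terminal]
9. n6.val = 22  [terminal]
10. n3.live = 3  [3]
11. n2.key = "wz"  ["wz"]
12. n7.lim = -5  [C₀.depth - 16]
13. n9.val = "wn"  [terminal]
14. n10.key = true  [terminal]
15. n8.tag = "xz"  ["xz"]
16. n8.acc = 22  [len(h.val) + 20]
17. n8.key = "zwn"  ["z" ++ h.val]
18. n11.lim = 11  [S₀.lim * -2 + 1]
19. n12.val = "zn"  [terminal]
20. n11.live = 21  [S.lim + 10]
21. n13.lim = 20  [S₀.lim + 25]
22. n14.key = false  [terminal]
23. n13.live = 19  [S.lim * -1 + 39]
24. n7.live = -1  [S₂.live - 20]
25. n15.depth = 28  [C₀.depth + 17]
26. n15.idx = "wrwz"  [C₀.idx ++ C₁.key]
27. n17.mk = 10  [terminal]
28. n18.fin = 16  [terminal]
29. n19.fin = -7  [terminal]
30. n16.tag = "yz"  ["yz"]
31. n16.acc = 18  [a.mk + 8]
32. n16.key = "nm"  ["nm"]
33. n15.key = "znm"  ["z" ++ A.key]
34. n1.key = "ux"  ["ux"]
35. n20.depth = -1  [-1]
36. n20.idx = "kux"  ["k" ++ C₀.key]
37. n21.fin = 28  [terminal]
38. n20.key = "ykux"  ["y" ++ C.idx]
39. n22.val = 15  [terminal]
40. n0.live = 8  [b.val * 2 - 22]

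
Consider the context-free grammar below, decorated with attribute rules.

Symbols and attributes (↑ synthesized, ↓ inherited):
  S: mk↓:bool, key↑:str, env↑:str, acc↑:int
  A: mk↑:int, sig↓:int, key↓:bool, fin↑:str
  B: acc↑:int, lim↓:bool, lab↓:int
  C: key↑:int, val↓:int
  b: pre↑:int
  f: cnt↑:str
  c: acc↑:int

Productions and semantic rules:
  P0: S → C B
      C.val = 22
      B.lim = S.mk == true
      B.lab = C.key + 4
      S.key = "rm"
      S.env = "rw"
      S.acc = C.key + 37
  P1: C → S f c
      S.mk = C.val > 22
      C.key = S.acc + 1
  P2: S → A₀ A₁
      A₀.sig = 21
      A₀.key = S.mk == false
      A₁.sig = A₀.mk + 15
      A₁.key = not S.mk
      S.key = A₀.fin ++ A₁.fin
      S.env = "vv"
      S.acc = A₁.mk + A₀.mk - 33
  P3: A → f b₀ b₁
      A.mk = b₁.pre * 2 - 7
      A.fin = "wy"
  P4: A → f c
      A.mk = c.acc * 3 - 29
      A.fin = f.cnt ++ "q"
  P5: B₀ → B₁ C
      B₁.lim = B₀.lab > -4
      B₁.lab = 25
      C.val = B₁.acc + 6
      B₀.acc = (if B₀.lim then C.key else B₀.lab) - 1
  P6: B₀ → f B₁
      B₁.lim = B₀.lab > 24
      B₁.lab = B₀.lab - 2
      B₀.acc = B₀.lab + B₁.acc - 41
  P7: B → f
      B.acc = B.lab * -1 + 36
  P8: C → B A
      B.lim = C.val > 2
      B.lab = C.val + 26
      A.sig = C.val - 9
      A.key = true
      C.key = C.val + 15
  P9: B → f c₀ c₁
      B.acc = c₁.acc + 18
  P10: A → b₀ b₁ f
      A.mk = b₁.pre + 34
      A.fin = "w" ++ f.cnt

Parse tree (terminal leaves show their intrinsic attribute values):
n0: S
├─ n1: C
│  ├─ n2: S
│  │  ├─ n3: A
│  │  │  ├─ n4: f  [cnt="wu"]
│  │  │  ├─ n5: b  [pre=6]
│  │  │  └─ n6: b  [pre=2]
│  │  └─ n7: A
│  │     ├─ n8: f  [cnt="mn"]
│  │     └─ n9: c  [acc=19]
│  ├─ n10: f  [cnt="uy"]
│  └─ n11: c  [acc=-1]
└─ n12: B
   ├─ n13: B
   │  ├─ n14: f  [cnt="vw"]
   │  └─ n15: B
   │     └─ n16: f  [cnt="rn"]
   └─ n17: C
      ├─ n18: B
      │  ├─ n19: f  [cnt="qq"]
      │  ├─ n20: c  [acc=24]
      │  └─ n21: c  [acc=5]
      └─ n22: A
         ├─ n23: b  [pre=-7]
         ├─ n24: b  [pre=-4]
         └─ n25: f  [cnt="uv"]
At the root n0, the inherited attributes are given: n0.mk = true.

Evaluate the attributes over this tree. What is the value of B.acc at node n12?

17

1. n0.mk = true  [given at root]
2. n1.val = 22  [22]
3. n2.mk = false  [C.val > 22]
4. n3.sig = 21  [21]
5. n3.key = true  [S.mk == false]
6. n4.cnt = "wu"  [terminal]
7. n5.pre = 6  [terminal]
8. n6.pre = 2  [terminal]
9. n3.mk = -3  [b₁.pre * 2 - 7]
10. n3.fin = "wy"  ["wy"]
11. n7.sig = 12  [A₀.mk + 15]
12. n7.key = true  [not S.mk]
13. n8.cnt = "mn"  [terminal]
14. n9.acc = 19  [terminal]
15. n7.mk = 28  [c.acc * 3 - 29]
16. n7.fin = "mnq"  [f.cnt ++ "q"]
17. n2.key = "wymnq"  [A₀.fin ++ A₁.fin]
18. n2.env = "vv"  ["vv"]
19. n2.acc = -8  [A₁.mk + A₀.mk - 33]
20. n10.cnt = "uy"  [terminal]
21. n11.acc = -1  [terminal]
22. n1.key = -7  [S.acc + 1]
23. n12.lim = true  [S.mk == true]
24. n12.lab = -3  [C.key + 4]
25. n13.lim = true  [B₀.lab > -4]
26. n13.lab = 25  [25]
27. n14.cnt = "vw"  [terminal]
28. n15.lim = true  [B₀.lab > 24]
29. n15.lab = 23  [B₀.lab - 2]
30. n16.cnt = "rn"  [terminal]
31. n15.acc = 13  [B.lab * -1 + 36]
32. n13.acc = -3  [B₀.lab + B₁.acc - 41]
33. n17.val = 3  [B₁.acc + 6]
34. n18.lim = true  [C.val > 2]
35. n18.lab = 29  [C.val + 26]
36. n19.cnt = "qq"  [terminal]
37. n20.acc = 24  [terminal]
38. n21.acc = 5  [terminal]
39. n18.acc = 23  [c₁.acc + 18]
40. n22.sig = -6  [C.val - 9]
41. n22.key = true  [true]
42. n23.pre = -7  [terminal]
43. n24.pre = -4  [terminal]
44. n25.cnt = "uv"  [terminal]
45. n22.mk = 30  [b₁.pre + 34]
46. n22.fin = "wuv"  ["w" ++ f.cnt]
47. n17.key = 18  [C.val + 15]
48. n12.acc = 17  [(if B₀.lim then C.key else B₀.lab) - 1]
49. n0.key = "rm"  ["rm"]
50. n0.env = "rw"  ["rw"]
51. n0.acc = 30  [C.key + 37]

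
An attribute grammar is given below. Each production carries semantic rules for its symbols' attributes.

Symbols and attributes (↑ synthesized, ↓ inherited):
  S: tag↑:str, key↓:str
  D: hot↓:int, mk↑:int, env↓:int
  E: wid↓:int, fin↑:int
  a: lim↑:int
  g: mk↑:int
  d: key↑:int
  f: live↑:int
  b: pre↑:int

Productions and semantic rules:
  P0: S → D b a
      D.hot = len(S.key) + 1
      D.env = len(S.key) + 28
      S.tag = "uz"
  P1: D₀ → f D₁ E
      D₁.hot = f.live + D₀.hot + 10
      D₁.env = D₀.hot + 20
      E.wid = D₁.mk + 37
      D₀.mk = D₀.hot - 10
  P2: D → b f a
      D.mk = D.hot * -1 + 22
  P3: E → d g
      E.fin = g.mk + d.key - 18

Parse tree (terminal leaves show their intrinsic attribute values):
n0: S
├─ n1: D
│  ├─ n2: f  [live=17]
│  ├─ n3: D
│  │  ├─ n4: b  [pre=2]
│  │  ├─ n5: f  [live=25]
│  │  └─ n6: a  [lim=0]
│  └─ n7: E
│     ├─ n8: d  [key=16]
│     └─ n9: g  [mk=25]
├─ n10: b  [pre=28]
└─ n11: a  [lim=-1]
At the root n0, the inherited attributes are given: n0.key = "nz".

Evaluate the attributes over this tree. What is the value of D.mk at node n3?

1. n0.key = "nz"  [given at root]
2. n1.hot = 3  [len(S.key) + 1]
3. n1.env = 30  [len(S.key) + 28]
4. n2.live = 17  [terminal]
5. n3.hot = 30  [f.live + D₀.hot + 10]
6. n3.env = 23  [D₀.hot + 20]
7. n4.pre = 2  [terminal]
8. n5.live = 25  [terminal]
9. n6.lim = 0  [terminal]
10. n3.mk = -8  [D.hot * -1 + 22]
11. n7.wid = 29  [D₁.mk + 37]
12. n8.key = 16  [terminal]
13. n9.mk = 25  [terminal]
14. n7.fin = 23  [g.mk + d.key - 18]
15. n1.mk = -7  [D₀.hot - 10]
16. n10.pre = 28  [terminal]
17. n11.lim = -1  [terminal]
18. n0.tag = "uz"  ["uz"]

-8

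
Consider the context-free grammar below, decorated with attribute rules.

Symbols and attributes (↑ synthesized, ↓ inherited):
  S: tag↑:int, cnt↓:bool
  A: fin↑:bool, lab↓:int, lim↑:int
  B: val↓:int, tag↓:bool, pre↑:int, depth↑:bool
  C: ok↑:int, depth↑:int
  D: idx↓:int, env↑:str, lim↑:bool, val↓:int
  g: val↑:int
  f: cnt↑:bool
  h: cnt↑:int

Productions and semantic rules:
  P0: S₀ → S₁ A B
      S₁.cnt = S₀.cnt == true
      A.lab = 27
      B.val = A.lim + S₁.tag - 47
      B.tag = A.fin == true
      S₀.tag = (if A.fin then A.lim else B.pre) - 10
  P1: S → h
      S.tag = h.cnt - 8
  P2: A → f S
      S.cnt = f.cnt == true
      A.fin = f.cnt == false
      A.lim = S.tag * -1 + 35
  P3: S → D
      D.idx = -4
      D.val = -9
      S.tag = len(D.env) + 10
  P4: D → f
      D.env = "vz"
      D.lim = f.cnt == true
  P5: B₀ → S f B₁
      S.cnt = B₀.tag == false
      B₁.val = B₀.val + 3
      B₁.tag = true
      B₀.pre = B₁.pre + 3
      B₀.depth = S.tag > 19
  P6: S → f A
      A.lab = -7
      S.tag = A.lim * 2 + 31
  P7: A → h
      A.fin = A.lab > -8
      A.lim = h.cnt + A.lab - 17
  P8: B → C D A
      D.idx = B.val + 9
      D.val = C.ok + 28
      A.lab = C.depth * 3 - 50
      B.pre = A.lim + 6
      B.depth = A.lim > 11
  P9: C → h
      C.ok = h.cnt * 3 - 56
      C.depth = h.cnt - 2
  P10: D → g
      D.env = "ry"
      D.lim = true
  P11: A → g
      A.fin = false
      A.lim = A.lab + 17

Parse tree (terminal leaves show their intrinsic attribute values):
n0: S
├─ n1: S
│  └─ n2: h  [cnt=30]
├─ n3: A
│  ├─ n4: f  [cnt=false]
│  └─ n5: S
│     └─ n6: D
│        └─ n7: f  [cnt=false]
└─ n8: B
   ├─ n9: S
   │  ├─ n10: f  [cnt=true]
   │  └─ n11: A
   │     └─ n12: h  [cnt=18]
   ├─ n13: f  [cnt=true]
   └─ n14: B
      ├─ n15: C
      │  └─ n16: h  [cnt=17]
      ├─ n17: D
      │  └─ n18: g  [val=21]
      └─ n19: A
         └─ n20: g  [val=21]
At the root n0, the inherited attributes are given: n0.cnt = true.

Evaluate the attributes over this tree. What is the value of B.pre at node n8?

21

1. n0.cnt = true  [given at root]
2. n1.cnt = true  [S₀.cnt == true]
3. n2.cnt = 30  [terminal]
4. n1.tag = 22  [h.cnt - 8]
5. n3.lab = 27  [27]
6. n4.cnt = false  [terminal]
7. n5.cnt = false  [f.cnt == true]
8. n6.idx = -4  [-4]
9. n6.val = -9  [-9]
10. n7.cnt = false  [terminal]
11. n6.env = "vz"  ["vz"]
12. n6.lim = false  [f.cnt == true]
13. n5.tag = 12  [len(D.env) + 10]
14. n3.fin = true  [f.cnt == false]
15. n3.lim = 23  [S.tag * -1 + 35]
16. n8.val = -2  [A.lim + S₁.tag - 47]
17. n8.tag = true  [A.fin == true]
18. n9.cnt = false  [B₀.tag == false]
19. n10.cnt = true  [terminal]
20. n11.lab = -7  [-7]
21. n12.cnt = 18  [terminal]
22. n11.fin = true  [A.lab > -8]
23. n11.lim = -6  [h.cnt + A.lab - 17]
24. n9.tag = 19  [A.lim * 2 + 31]
25. n13.cnt = true  [terminal]
26. n14.val = 1  [B₀.val + 3]
27. n14.tag = true  [true]
28. n16.cnt = 17  [terminal]
29. n15.ok = -5  [h.cnt * 3 - 56]
30. n15.depth = 15  [h.cnt - 2]
31. n17.idx = 10  [B.val + 9]
32. n17.val = 23  [C.ok + 28]
33. n18.val = 21  [terminal]
34. n17.env = "ry"  ["ry"]
35. n17.lim = true  [true]
36. n19.lab = -5  [C.depth * 3 - 50]
37. n20.val = 21  [terminal]
38. n19.fin = false  [false]
39. n19.lim = 12  [A.lab + 17]
40. n14.pre = 18  [A.lim + 6]
41. n14.depth = true  [A.lim > 11]
42. n8.pre = 21  [B₁.pre + 3]
43. n8.depth = false  [S.tag > 19]
44. n0.tag = 13  [(if A.fin then A.lim else B.pre) - 10]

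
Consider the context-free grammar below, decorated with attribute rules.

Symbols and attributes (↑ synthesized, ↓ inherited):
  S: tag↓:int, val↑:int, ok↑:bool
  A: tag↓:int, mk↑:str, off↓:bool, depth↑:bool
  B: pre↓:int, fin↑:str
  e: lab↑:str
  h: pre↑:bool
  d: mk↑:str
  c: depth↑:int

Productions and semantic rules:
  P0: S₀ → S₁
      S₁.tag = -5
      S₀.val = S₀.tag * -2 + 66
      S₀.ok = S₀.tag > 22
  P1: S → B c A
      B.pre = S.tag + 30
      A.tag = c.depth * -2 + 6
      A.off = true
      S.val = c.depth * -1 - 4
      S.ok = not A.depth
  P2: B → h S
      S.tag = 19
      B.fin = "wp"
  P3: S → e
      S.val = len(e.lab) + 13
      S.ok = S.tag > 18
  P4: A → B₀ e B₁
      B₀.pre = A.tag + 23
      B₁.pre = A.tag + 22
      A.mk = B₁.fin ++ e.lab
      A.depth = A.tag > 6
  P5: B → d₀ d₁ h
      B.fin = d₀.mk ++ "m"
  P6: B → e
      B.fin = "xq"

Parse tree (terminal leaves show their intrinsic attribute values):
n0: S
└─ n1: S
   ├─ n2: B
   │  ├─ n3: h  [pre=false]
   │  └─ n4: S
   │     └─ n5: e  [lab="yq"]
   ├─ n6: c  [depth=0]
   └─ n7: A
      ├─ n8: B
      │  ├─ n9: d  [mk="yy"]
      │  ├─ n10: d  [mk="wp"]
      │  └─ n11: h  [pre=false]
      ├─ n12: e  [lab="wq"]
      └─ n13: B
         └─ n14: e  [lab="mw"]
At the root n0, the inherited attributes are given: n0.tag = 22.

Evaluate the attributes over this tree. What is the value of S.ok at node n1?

1. n0.tag = 22  [given at root]
2. n1.tag = -5  [-5]
3. n2.pre = 25  [S.tag + 30]
4. n3.pre = false  [terminal]
5. n4.tag = 19  [19]
6. n5.lab = "yq"  [terminal]
7. n4.val = 15  [len(e.lab) + 13]
8. n4.ok = true  [S.tag > 18]
9. n2.fin = "wp"  ["wp"]
10. n6.depth = 0  [terminal]
11. n7.tag = 6  [c.depth * -2 + 6]
12. n7.off = true  [true]
13. n8.pre = 29  [A.tag + 23]
14. n9.mk = "yy"  [terminal]
15. n10.mk = "wp"  [terminal]
16. n11.pre = false  [terminal]
17. n8.fin = "yym"  [d₀.mk ++ "m"]
18. n12.lab = "wq"  [terminal]
19. n13.pre = 28  [A.tag + 22]
20. n14.lab = "mw"  [terminal]
21. n13.fin = "xq"  ["xq"]
22. n7.mk = "xqwq"  [B₁.fin ++ e.lab]
23. n7.depth = false  [A.tag > 6]
24. n1.val = -4  [c.depth * -1 - 4]
25. n1.ok = true  [not A.depth]
26. n0.val = 22  [S₀.tag * -2 + 66]
27. n0.ok = false  [S₀.tag > 22]

true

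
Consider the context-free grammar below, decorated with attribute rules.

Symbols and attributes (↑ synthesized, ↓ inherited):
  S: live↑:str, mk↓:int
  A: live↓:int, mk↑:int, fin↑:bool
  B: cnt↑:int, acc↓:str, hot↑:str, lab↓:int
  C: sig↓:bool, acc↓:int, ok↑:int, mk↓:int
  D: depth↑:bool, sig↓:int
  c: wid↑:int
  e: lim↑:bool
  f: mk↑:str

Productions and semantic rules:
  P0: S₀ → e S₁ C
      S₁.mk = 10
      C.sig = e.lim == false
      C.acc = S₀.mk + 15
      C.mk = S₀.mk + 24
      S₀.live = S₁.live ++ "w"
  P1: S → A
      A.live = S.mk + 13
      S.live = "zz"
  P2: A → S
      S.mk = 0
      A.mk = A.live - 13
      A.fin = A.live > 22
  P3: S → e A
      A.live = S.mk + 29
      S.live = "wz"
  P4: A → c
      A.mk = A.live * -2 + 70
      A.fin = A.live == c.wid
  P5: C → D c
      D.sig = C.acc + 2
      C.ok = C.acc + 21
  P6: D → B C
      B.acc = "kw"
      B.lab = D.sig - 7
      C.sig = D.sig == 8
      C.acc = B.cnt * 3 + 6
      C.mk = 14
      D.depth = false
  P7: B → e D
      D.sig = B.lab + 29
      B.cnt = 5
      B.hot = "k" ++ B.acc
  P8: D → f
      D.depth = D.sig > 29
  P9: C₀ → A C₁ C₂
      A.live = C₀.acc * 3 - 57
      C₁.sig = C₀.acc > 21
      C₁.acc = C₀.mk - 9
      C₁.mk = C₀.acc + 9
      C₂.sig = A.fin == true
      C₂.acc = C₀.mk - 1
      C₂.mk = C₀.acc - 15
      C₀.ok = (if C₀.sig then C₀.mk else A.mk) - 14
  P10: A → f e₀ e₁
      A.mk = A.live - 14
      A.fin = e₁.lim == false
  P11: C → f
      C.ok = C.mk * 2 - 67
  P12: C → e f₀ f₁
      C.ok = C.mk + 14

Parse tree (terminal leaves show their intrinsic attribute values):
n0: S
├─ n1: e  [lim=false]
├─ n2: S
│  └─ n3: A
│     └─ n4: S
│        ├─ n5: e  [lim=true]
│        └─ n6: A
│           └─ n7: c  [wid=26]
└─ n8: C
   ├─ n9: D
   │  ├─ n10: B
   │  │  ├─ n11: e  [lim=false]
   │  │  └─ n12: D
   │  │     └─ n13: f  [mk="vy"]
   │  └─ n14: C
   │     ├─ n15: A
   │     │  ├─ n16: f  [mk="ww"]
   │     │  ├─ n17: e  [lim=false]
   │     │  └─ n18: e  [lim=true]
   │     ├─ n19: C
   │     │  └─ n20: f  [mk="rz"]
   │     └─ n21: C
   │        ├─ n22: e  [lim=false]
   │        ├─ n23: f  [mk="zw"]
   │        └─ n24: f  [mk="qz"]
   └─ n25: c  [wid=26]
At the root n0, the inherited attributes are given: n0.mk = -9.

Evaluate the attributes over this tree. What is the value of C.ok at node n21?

20

1. n0.mk = -9  [given at root]
2. n1.lim = false  [terminal]
3. n2.mk = 10  [10]
4. n3.live = 23  [S.mk + 13]
5. n4.mk = 0  [0]
6. n5.lim = true  [terminal]
7. n6.live = 29  [S.mk + 29]
8. n7.wid = 26  [terminal]
9. n6.mk = 12  [A.live * -2 + 70]
10. n6.fin = false  [A.live == c.wid]
11. n4.live = "wz"  ["wz"]
12. n3.mk = 10  [A.live - 13]
13. n3.fin = true  [A.live > 22]
14. n2.live = "zz"  ["zz"]
15. n8.sig = true  [e.lim == false]
16. n8.acc = 6  [S₀.mk + 15]
17. n8.mk = 15  [S₀.mk + 24]
18. n9.sig = 8  [C.acc + 2]
19. n10.acc = "kw"  ["kw"]
20. n10.lab = 1  [D.sig - 7]
21. n11.lim = false  [terminal]
22. n12.sig = 30  [B.lab + 29]
23. n13.mk = "vy"  [terminal]
24. n12.depth = true  [D.sig > 29]
25. n10.cnt = 5  [5]
26. n10.hot = "kkw"  ["k" ++ B.acc]
27. n14.sig = true  [D.sig == 8]
28. n14.acc = 21  [B.cnt * 3 + 6]
29. n14.mk = 14  [14]
30. n15.live = 6  [C₀.acc * 3 - 57]
31. n16.mk = "ww"  [terminal]
32. n17.lim = false  [terminal]
33. n18.lim = true  [terminal]
34. n15.mk = -8  [A.live - 14]
35. n15.fin = false  [e₁.lim == false]
36. n19.sig = false  [C₀.acc > 21]
37. n19.acc = 5  [C₀.mk - 9]
38. n19.mk = 30  [C₀.acc + 9]
39. n20.mk = "rz"  [terminal]
40. n19.ok = -7  [C.mk * 2 - 67]
41. n21.sig = false  [A.fin == true]
42. n21.acc = 13  [C₀.mk - 1]
43. n21.mk = 6  [C₀.acc - 15]
44. n22.lim = false  [terminal]
45. n23.mk = "zw"  [terminal]
46. n24.mk = "qz"  [terminal]
47. n21.ok = 20  [C.mk + 14]
48. n14.ok = 0  [(if C₀.sig then C₀.mk else A.mk) - 14]
49. n9.depth = false  [false]
50. n25.wid = 26  [terminal]
51. n8.ok = 27  [C.acc + 21]
52. n0.live = "zzw"  [S₁.live ++ "w"]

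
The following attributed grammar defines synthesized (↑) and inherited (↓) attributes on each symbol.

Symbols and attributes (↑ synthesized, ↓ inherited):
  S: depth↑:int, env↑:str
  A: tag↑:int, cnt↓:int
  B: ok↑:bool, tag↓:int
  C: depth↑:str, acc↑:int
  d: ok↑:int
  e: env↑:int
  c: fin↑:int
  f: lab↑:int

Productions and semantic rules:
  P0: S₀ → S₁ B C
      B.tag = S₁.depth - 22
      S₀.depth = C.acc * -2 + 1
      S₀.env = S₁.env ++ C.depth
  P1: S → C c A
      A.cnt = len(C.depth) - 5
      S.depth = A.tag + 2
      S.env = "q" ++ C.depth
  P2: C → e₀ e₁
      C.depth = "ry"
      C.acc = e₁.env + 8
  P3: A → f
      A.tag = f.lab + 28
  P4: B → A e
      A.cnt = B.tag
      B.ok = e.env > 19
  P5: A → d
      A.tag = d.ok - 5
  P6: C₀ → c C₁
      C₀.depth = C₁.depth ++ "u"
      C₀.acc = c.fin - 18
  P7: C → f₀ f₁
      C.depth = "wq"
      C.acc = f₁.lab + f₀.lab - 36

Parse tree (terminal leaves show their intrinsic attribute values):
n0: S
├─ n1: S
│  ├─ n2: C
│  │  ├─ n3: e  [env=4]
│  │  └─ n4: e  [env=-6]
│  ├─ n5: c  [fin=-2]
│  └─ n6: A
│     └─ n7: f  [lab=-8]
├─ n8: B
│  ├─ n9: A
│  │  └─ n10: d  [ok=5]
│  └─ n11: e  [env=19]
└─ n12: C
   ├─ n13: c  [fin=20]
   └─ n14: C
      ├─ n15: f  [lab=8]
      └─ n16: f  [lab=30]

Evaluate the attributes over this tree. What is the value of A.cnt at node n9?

1. n3.env = 4  [terminal]
2. n4.env = -6  [terminal]
3. n2.depth = "ry"  ["ry"]
4. n2.acc = 2  [e₁.env + 8]
5. n5.fin = -2  [terminal]
6. n6.cnt = -3  [len(C.depth) - 5]
7. n7.lab = -8  [terminal]
8. n6.tag = 20  [f.lab + 28]
9. n1.depth = 22  [A.tag + 2]
10. n1.env = "qry"  ["q" ++ C.depth]
11. n8.tag = 0  [S₁.depth - 22]
12. n9.cnt = 0  [B.tag]
13. n10.ok = 5  [terminal]
14. n9.tag = 0  [d.ok - 5]
15. n11.env = 19  [terminal]
16. n8.ok = false  [e.env > 19]
17. n13.fin = 20  [terminal]
18. n15.lab = 8  [terminal]
19. n16.lab = 30  [terminal]
20. n14.depth = "wq"  ["wq"]
21. n14.acc = 2  [f₁.lab + f₀.lab - 36]
22. n12.depth = "wqu"  [C₁.depth ++ "u"]
23. n12.acc = 2  [c.fin - 18]
24. n0.depth = -3  [C.acc * -2 + 1]
25. n0.env = "qrywqu"  [S₁.env ++ C.depth]

0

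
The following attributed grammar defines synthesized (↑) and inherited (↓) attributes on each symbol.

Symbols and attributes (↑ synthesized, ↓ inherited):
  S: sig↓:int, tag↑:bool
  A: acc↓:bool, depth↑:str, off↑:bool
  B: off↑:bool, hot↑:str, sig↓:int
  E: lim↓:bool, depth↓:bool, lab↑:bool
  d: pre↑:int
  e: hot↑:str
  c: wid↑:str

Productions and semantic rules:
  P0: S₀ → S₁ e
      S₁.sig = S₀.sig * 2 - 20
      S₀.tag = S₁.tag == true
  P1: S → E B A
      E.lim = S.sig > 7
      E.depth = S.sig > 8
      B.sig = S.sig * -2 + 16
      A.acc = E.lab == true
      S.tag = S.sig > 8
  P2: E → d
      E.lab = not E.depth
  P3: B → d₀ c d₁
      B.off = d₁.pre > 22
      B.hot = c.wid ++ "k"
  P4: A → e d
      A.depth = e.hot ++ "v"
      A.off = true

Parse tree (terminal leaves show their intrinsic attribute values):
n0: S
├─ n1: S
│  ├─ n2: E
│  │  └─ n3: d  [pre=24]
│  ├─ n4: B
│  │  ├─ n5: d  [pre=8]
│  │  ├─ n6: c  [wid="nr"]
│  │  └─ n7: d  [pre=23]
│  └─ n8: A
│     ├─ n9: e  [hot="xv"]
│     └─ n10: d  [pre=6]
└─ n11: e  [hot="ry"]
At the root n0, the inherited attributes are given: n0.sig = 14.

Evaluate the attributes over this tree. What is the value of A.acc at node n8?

true

1. n0.sig = 14  [given at root]
2. n1.sig = 8  [S₀.sig * 2 - 20]
3. n2.lim = true  [S.sig > 7]
4. n2.depth = false  [S.sig > 8]
5. n3.pre = 24  [terminal]
6. n2.lab = true  [not E.depth]
7. n4.sig = 0  [S.sig * -2 + 16]
8. n5.pre = 8  [terminal]
9. n6.wid = "nr"  [terminal]
10. n7.pre = 23  [terminal]
11. n4.off = true  [d₁.pre > 22]
12. n4.hot = "nrk"  [c.wid ++ "k"]
13. n8.acc = true  [E.lab == true]
14. n9.hot = "xv"  [terminal]
15. n10.pre = 6  [terminal]
16. n8.depth = "xvv"  [e.hot ++ "v"]
17. n8.off = true  [true]
18. n1.tag = false  [S.sig > 8]
19. n11.hot = "ry"  [terminal]
20. n0.tag = false  [S₁.tag == true]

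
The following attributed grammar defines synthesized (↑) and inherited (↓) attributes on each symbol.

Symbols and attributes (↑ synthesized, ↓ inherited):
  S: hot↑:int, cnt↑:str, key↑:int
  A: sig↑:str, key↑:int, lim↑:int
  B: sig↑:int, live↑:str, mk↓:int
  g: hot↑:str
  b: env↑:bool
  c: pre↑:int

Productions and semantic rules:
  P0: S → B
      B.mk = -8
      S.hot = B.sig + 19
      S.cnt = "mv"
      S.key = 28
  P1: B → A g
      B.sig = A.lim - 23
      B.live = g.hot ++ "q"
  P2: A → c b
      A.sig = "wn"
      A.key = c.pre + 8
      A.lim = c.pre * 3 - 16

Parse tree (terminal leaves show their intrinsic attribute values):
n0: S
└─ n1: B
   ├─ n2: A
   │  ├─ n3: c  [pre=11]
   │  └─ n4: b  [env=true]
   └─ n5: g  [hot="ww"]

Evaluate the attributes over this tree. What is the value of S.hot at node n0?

1. n1.mk = -8  [-8]
2. n3.pre = 11  [terminal]
3. n4.env = true  [terminal]
4. n2.sig = "wn"  ["wn"]
5. n2.key = 19  [c.pre + 8]
6. n2.lim = 17  [c.pre * 3 - 16]
7. n5.hot = "ww"  [terminal]
8. n1.sig = -6  [A.lim - 23]
9. n1.live = "wwq"  [g.hot ++ "q"]
10. n0.hot = 13  [B.sig + 19]
11. n0.cnt = "mv"  ["mv"]
12. n0.key = 28  [28]

13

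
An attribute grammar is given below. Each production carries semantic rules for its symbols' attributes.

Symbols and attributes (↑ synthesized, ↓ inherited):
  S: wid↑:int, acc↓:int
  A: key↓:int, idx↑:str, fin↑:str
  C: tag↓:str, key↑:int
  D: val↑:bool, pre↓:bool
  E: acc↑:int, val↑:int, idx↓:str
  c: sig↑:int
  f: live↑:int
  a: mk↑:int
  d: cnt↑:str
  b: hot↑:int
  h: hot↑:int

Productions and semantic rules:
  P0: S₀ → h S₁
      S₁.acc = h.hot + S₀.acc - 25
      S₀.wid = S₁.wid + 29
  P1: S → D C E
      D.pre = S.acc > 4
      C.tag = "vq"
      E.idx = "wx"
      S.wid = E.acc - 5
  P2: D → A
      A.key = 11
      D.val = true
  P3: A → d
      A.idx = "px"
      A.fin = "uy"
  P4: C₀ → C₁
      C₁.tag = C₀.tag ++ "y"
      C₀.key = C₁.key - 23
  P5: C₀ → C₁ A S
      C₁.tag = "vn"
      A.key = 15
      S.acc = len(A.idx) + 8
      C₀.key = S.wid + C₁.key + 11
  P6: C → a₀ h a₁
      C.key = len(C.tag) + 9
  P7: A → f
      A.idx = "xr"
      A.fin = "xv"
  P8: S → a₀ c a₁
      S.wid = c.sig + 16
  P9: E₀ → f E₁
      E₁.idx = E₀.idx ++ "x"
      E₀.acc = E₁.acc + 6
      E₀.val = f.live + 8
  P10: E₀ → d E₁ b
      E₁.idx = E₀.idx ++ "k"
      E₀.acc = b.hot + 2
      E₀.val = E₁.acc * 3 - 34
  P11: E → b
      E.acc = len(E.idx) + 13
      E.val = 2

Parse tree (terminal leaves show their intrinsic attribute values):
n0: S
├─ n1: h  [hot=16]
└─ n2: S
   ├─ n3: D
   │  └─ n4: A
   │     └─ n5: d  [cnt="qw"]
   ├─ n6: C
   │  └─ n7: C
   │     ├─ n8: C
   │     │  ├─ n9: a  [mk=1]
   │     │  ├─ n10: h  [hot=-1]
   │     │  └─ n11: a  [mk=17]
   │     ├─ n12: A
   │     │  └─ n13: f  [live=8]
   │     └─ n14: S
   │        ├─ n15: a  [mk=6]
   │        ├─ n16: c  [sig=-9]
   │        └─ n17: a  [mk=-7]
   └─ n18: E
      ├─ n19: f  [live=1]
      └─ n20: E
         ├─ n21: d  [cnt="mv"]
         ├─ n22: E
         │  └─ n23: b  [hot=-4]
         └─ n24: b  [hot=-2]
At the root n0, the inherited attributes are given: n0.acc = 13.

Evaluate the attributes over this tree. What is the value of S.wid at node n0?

30

1. n0.acc = 13  [given at root]
2. n1.hot = 16  [terminal]
3. n2.acc = 4  [h.hot + S₀.acc - 25]
4. n3.pre = false  [S.acc > 4]
5. n4.key = 11  [11]
6. n5.cnt = "qw"  [terminal]
7. n4.idx = "px"  ["px"]
8. n4.fin = "uy"  ["uy"]
9. n3.val = true  [true]
10. n6.tag = "vq"  ["vq"]
11. n7.tag = "vqy"  [C₀.tag ++ "y"]
12. n8.tag = "vn"  ["vn"]
13. n9.mk = 1  [terminal]
14. n10.hot = -1  [terminal]
15. n11.mk = 17  [terminal]
16. n8.key = 11  [len(C.tag) + 9]
17. n12.key = 15  [15]
18. n13.live = 8  [terminal]
19. n12.idx = "xr"  ["xr"]
20. n12.fin = "xv"  ["xv"]
21. n14.acc = 10  [len(A.idx) + 8]
22. n15.mk = 6  [terminal]
23. n16.sig = -9  [terminal]
24. n17.mk = -7  [terminal]
25. n14.wid = 7  [c.sig + 16]
26. n7.key = 29  [S.wid + C₁.key + 11]
27. n6.key = 6  [C₁.key - 23]
28. n18.idx = "wx"  ["wx"]
29. n19.live = 1  [terminal]
30. n20.idx = "wxx"  [E₀.idx ++ "x"]
31. n21.cnt = "mv"  [terminal]
32. n22.idx = "wxxk"  [E₀.idx ++ "k"]
33. n23.hot = -4  [terminal]
34. n22.acc = 17  [len(E.idx) + 13]
35. n22.val = 2  [2]
36. n24.hot = -2  [terminal]
37. n20.acc = 0  [b.hot + 2]
38. n20.val = 17  [E₁.acc * 3 - 34]
39. n18.acc = 6  [E₁.acc + 6]
40. n18.val = 9  [f.live + 8]
41. n2.wid = 1  [E.acc - 5]
42. n0.wid = 30  [S₁.wid + 29]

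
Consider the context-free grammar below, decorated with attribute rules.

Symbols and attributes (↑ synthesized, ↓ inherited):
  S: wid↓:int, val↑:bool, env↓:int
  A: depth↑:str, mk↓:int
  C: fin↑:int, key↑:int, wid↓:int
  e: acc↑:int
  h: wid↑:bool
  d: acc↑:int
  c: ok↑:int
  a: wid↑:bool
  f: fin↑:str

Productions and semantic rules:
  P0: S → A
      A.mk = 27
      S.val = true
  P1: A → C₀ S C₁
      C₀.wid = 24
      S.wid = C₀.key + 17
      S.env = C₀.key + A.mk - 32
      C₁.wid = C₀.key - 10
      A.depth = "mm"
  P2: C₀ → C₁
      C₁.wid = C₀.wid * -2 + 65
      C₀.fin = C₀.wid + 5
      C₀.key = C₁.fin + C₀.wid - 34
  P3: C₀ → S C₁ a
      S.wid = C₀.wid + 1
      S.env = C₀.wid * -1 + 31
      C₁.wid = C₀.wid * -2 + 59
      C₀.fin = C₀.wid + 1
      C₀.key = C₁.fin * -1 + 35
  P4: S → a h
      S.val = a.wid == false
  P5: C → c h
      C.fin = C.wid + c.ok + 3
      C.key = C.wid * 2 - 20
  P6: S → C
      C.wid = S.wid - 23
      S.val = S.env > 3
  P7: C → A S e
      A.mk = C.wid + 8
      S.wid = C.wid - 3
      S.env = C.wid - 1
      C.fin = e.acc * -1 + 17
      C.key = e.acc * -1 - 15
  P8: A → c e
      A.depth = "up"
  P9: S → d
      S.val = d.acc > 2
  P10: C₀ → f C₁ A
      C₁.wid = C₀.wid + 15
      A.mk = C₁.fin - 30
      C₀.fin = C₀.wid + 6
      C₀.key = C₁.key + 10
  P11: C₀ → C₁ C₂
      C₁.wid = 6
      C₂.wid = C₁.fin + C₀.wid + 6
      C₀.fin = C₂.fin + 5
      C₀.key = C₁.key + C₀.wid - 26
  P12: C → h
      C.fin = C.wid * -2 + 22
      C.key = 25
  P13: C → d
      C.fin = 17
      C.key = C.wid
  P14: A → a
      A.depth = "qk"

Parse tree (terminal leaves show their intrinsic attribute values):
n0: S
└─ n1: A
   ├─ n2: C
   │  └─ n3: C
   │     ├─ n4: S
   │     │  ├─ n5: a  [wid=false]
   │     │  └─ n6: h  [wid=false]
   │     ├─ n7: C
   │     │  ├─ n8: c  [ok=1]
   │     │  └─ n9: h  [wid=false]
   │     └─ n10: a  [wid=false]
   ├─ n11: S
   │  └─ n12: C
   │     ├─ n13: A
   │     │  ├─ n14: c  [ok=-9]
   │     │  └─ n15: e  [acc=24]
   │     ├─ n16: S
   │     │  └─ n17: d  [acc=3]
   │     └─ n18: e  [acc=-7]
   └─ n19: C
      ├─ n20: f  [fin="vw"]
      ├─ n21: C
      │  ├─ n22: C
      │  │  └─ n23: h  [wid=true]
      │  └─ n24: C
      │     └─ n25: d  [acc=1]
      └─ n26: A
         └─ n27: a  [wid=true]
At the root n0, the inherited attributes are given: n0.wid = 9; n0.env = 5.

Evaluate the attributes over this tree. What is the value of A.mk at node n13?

1. n0.wid = 9  [given at root]
2. n0.env = 5  [given at root]
3. n1.mk = 27  [27]
4. n2.wid = 24  [24]
5. n3.wid = 17  [C₀.wid * -2 + 65]
6. n4.wid = 18  [C₀.wid + 1]
7. n4.env = 14  [C₀.wid * -1 + 31]
8. n5.wid = false  [terminal]
9. n6.wid = false  [terminal]
10. n4.val = true  [a.wid == false]
11. n7.wid = 25  [C₀.wid * -2 + 59]
12. n8.ok = 1  [terminal]
13. n9.wid = false  [terminal]
14. n7.fin = 29  [C.wid + c.ok + 3]
15. n7.key = 30  [C.wid * 2 - 20]
16. n10.wid = false  [terminal]
17. n3.fin = 18  [C₀.wid + 1]
18. n3.key = 6  [C₁.fin * -1 + 35]
19. n2.fin = 29  [C₀.wid + 5]
20. n2.key = 8  [C₁.fin + C₀.wid - 34]
21. n11.wid = 25  [C₀.key + 17]
22. n11.env = 3  [C₀.key + A.mk - 32]
23. n12.wid = 2  [S.wid - 23]
24. n13.mk = 10  [C.wid + 8]
25. n14.ok = -9  [terminal]
26. n15.acc = 24  [terminal]
27. n13.depth = "up"  ["up"]
28. n16.wid = -1  [C.wid - 3]
29. n16.env = 1  [C.wid - 1]
30. n17.acc = 3  [terminal]
31. n16.val = true  [d.acc > 2]
32. n18.acc = -7  [terminal]
33. n12.fin = 24  [e.acc * -1 + 17]
34. n12.key = -8  [e.acc * -1 - 15]
35. n11.val = false  [S.env > 3]
36. n19.wid = -2  [C₀.key - 10]
37. n20.fin = "vw"  [terminal]
38. n21.wid = 13  [C₀.wid + 15]
39. n22.wid = 6  [6]
40. n23.wid = true  [terminal]
41. n22.fin = 10  [C.wid * -2 + 22]
42. n22.key = 25  [25]
43. n24.wid = 29  [C₁.fin + C₀.wid + 6]
44. n25.acc = 1  [terminal]
45. n24.fin = 17  [17]
46. n24.key = 29  [C.wid]
47. n21.fin = 22  [C₂.fin + 5]
48. n21.key = 12  [C₁.key + C₀.wid - 26]
49. n26.mk = -8  [C₁.fin - 30]
50. n27.wid = true  [terminal]
51. n26.depth = "qk"  ["qk"]
52. n19.fin = 4  [C₀.wid + 6]
53. n19.key = 22  [C₁.key + 10]
54. n1.depth = "mm"  ["mm"]
55. n0.val = true  [true]

10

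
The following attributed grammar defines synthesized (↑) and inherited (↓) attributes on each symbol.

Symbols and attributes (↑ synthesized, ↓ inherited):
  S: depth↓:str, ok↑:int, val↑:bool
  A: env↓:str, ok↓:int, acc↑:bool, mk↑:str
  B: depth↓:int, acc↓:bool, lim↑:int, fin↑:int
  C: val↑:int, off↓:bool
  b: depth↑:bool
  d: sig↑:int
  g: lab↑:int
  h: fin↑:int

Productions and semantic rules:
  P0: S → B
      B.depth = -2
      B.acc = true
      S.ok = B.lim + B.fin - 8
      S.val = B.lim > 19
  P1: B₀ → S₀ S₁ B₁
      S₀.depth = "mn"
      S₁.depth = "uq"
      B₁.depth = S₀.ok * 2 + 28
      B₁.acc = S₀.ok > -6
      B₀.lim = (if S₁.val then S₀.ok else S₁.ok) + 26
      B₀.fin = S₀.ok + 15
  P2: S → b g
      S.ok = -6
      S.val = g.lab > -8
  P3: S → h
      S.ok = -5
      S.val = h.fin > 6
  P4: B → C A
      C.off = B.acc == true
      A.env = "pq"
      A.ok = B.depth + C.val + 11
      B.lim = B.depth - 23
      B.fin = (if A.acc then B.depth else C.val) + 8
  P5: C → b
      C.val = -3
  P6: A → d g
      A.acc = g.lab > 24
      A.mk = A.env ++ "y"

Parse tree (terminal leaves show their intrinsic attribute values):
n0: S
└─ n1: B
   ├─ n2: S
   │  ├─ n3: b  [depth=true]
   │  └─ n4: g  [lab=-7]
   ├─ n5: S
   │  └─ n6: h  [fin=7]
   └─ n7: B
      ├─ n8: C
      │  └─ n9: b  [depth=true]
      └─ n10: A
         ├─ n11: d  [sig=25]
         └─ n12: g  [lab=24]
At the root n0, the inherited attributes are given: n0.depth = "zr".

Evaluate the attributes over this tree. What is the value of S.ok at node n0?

1. n0.depth = "zr"  [given at root]
2. n1.depth = -2  [-2]
3. n1.acc = true  [true]
4. n2.depth = "mn"  ["mn"]
5. n3.depth = true  [terminal]
6. n4.lab = -7  [terminal]
7. n2.ok = -6  [-6]
8. n2.val = true  [g.lab > -8]
9. n5.depth = "uq"  ["uq"]
10. n6.fin = 7  [terminal]
11. n5.ok = -5  [-5]
12. n5.val = true  [h.fin > 6]
13. n7.depth = 16  [S₀.ok * 2 + 28]
14. n7.acc = false  [S₀.ok > -6]
15. n8.off = false  [B.acc == true]
16. n9.depth = true  [terminal]
17. n8.val = -3  [-3]
18. n10.env = "pq"  ["pq"]
19. n10.ok = 24  [B.depth + C.val + 11]
20. n11.sig = 25  [terminal]
21. n12.lab = 24  [terminal]
22. n10.acc = false  [g.lab > 24]
23. n10.mk = "pqy"  [A.env ++ "y"]
24. n7.lim = -7  [B.depth - 23]
25. n7.fin = 5  [(if A.acc then B.depth else C.val) + 8]
26. n1.lim = 20  [(if S₁.val then S₀.ok else S₁.ok) + 26]
27. n1.fin = 9  [S₀.ok + 15]
28. n0.ok = 21  [B.lim + B.fin - 8]
29. n0.val = true  [B.lim > 19]

21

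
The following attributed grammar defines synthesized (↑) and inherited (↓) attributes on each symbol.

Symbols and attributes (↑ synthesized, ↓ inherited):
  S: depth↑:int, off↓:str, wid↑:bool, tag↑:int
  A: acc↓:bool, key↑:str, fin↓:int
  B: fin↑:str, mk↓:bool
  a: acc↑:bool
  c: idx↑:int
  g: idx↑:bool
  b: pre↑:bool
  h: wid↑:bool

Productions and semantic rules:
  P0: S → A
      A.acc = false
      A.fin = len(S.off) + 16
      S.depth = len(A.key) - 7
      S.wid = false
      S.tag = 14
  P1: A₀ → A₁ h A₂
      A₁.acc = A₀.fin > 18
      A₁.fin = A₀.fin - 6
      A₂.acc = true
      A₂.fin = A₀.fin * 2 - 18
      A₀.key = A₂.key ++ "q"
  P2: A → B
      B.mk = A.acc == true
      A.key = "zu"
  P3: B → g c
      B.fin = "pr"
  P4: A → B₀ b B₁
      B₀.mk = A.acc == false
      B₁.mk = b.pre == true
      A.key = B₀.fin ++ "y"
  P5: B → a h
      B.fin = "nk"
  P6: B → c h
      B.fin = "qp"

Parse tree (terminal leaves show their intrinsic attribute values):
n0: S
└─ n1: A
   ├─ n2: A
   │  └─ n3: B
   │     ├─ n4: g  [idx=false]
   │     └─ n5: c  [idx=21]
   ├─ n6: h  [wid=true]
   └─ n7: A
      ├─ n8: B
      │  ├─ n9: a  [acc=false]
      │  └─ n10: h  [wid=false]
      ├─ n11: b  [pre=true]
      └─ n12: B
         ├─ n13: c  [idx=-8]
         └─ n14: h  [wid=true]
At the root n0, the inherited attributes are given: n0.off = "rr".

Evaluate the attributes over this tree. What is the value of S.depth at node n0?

-3

1. n0.off = "rr"  [given at root]
2. n1.acc = false  [false]
3. n1.fin = 18  [len(S.off) + 16]
4. n2.acc = false  [A₀.fin > 18]
5. n2.fin = 12  [A₀.fin - 6]
6. n3.mk = false  [A.acc == true]
7. n4.idx = false  [terminal]
8. n5.idx = 21  [terminal]
9. n3.fin = "pr"  ["pr"]
10. n2.key = "zu"  ["zu"]
11. n6.wid = true  [terminal]
12. n7.acc = true  [true]
13. n7.fin = 18  [A₀.fin * 2 - 18]
14. n8.mk = false  [A.acc == false]
15. n9.acc = false  [terminal]
16. n10.wid = false  [terminal]
17. n8.fin = "nk"  ["nk"]
18. n11.pre = true  [terminal]
19. n12.mk = true  [b.pre == true]
20. n13.idx = -8  [terminal]
21. n14.wid = true  [terminal]
22. n12.fin = "qp"  ["qp"]
23. n7.key = "nky"  [B₀.fin ++ "y"]
24. n1.key = "nkyq"  [A₂.key ++ "q"]
25. n0.depth = -3  [len(A.key) - 7]
26. n0.wid = false  [false]
27. n0.tag = 14  [14]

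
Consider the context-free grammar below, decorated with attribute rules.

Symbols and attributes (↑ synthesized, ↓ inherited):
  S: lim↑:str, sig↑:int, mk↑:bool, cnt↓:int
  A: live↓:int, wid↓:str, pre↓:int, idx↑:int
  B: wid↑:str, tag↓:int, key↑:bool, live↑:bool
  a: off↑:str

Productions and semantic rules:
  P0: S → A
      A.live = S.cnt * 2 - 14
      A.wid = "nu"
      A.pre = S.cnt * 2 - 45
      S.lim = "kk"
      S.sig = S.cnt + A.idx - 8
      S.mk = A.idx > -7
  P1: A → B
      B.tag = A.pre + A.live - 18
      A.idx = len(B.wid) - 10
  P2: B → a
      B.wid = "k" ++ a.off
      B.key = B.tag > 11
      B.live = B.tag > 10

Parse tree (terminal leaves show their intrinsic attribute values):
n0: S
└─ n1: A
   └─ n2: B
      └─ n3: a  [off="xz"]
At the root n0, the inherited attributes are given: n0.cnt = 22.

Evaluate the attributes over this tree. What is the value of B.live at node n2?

true

1. n0.cnt = 22  [given at root]
2. n1.live = 30  [S.cnt * 2 - 14]
3. n1.wid = "nu"  ["nu"]
4. n1.pre = -1  [S.cnt * 2 - 45]
5. n2.tag = 11  [A.pre + A.live - 18]
6. n3.off = "xz"  [terminal]
7. n2.wid = "kxz"  ["k" ++ a.off]
8. n2.key = false  [B.tag > 11]
9. n2.live = true  [B.tag > 10]
10. n1.idx = -7  [len(B.wid) - 10]
11. n0.lim = "kk"  ["kk"]
12. n0.sig = 7  [S.cnt + A.idx - 8]
13. n0.mk = false  [A.idx > -7]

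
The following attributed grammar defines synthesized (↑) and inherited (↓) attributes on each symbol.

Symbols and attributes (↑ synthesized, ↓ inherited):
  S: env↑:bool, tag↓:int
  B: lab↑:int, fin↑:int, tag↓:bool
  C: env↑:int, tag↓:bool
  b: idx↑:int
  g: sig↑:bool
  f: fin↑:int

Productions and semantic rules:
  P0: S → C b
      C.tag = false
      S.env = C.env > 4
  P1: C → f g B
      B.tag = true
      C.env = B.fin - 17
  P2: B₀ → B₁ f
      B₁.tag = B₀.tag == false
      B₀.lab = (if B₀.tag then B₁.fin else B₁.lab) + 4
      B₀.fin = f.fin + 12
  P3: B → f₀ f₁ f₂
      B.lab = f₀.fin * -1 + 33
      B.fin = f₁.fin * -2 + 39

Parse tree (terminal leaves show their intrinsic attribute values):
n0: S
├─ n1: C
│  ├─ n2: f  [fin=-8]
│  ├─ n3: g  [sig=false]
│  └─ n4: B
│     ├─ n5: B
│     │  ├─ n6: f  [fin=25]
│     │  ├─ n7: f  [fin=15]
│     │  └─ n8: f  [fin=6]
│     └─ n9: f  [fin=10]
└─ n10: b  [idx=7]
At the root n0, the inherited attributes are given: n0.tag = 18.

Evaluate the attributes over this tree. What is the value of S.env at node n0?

1. n0.tag = 18  [given at root]
2. n1.tag = false  [false]
3. n2.fin = -8  [terminal]
4. n3.sig = false  [terminal]
5. n4.tag = true  [true]
6. n5.tag = false  [B₀.tag == false]
7. n6.fin = 25  [terminal]
8. n7.fin = 15  [terminal]
9. n8.fin = 6  [terminal]
10. n5.lab = 8  [f₀.fin * -1 + 33]
11. n5.fin = 9  [f₁.fin * -2 + 39]
12. n9.fin = 10  [terminal]
13. n4.lab = 13  [(if B₀.tag then B₁.fin else B₁.lab) + 4]
14. n4.fin = 22  [f.fin + 12]
15. n1.env = 5  [B.fin - 17]
16. n10.idx = 7  [terminal]
17. n0.env = true  [C.env > 4]

true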